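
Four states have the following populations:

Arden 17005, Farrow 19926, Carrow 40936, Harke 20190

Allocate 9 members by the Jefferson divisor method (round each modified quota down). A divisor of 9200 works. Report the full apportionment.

Arden 1; Farrow 2; Carrow 4; Harke 2

With modified divisor 9200: modified quotas Arden 1.848, Farrow 2.166, Carrow 4.450, Harke 2.195.
Rounding down: Arden 1, Farrow 2, Carrow 4, Harke 2 (total 9).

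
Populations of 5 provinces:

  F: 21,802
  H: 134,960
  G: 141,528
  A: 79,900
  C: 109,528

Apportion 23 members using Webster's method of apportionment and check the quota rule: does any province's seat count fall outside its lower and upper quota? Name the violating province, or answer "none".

Standard quotas: F 1.028, H 6.364, G 6.674, A 3.768, C 5.165.
Webster allocation: F 1, H 6, G 7, A 4, C 5.
Every allocation lies between the lower and upper quota.

none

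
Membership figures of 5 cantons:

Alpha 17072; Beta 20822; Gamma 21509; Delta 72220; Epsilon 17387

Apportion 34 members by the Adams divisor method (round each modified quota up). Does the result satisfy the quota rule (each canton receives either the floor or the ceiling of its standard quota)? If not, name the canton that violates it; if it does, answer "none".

none

Standard quotas: Alpha 3.895, Beta 4.751, Gamma 4.908, Delta 16.479, Epsilon 3.967.
Adams allocation: Alpha 4, Beta 5, Gamma 5, Delta 16, Epsilon 4.
Every allocation lies between the lower and upper quota.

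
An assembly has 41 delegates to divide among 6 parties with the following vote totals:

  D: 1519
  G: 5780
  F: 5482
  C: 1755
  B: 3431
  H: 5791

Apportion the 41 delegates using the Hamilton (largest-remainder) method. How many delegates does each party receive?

Standard divisor: 23758 ÷ 41 ≈ 579.463.
Standard quotas: D 2.6214, G 9.9747, F 9.4605, C 3.0287, B 5.9210, H 9.9937.
Lower quotas: D 2, G 9, F 9, C 3, B 5, H 9 (sum 37, leaving 4 seats).
Remainders in descending order: H 0.9937, G 0.9747, B 0.9210, D 0.6214, F 0.4605, C 0.0287.
Largest remainders: H, G, B, D receive the extra seats.

D=3, G=10, F=9, C=3, B=6, H=10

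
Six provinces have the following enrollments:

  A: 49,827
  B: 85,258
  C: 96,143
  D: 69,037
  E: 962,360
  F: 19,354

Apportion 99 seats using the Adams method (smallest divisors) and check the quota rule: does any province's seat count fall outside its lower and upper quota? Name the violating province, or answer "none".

E

Standard quotas: A 3.848, B 6.584, C 7.425, D 5.331, E 74.318, F 1.495.
Adams allocation: A 4, B 7, C 8, D 6, E 72, F 2.
E has quota 74.318 (lower 74, upper 75) but receives 72 — outside the quota interval.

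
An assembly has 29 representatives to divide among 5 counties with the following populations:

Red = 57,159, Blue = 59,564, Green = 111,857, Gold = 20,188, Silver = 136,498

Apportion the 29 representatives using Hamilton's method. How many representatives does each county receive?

Red 4; Blue 5; Green 8; Gold 2; Silver 10

Standard divisor: 385266 ÷ 29 ≈ 13285.034.
Standard quotas: Red 4.3025, Blue 4.4835, Green 8.4198, Gold 1.5196, Silver 10.2746.
Lower quotas: Red 4, Blue 4, Green 8, Gold 1, Silver 10 (sum 27, leaving 2 seats).
Remainders in descending order: Gold 0.5196, Blue 0.4835, Green 0.4198, Red 0.3025, Silver 0.2746.
Largest remainders: Gold, Blue receive the extra seats.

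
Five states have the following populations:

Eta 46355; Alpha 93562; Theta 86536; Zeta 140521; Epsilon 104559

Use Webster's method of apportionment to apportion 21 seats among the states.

Standard divisor 471533/21 ≈ 22453.952; standard quotas: Eta 2.064, Alpha 4.167, Theta 3.854, Zeta 6.258, Epsilon 4.657.
Rounding to the nearest integer gives Eta 2, Alpha 4, Theta 4, Zeta 6, Epsilon 5 — total 21, matching the house size, so no adjustment is needed.

Eta=2, Alpha=4, Theta=4, Zeta=6, Epsilon=5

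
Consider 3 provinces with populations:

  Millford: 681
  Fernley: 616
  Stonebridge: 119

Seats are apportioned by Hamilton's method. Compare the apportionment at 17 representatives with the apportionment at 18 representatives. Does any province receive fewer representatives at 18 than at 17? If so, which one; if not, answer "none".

Stonebridge

At 17 seats: Millford 8, Fernley 7, Stonebridge 2.
At 18 seats: Millford 9, Fernley 8, Stonebridge 1.
Stonebridge drops from 2 to 1.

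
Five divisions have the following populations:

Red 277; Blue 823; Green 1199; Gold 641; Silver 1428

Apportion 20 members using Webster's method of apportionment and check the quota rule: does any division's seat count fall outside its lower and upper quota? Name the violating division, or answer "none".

Standard quotas: Red 1.268, Blue 3.768, Green 5.490, Gold 2.935, Silver 6.538.
Webster allocation: Red 1, Blue 4, Green 5, Gold 3, Silver 7.
Every allocation lies between the lower and upper quota.

none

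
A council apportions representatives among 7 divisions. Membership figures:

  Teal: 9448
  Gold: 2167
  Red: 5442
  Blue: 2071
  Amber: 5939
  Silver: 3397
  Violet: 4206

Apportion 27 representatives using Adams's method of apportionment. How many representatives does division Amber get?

Standard divisor 32670/27 ≈ 1210; standard quotas: Teal 7.808, Gold 1.791, Red 4.498, Blue 1.712, Amber 4.908, Silver 2.807, Violet 3.476.
Rounding up gives 8, 2, 5, 2, 5, 3, 4 = 29 seats, so the divisor must be adjusted.
With modified divisor 1380: modified quotas Teal 6.846, Gold 1.570, Red 3.943, Blue 1.501, Amber 4.304, Silver 2.462, Violet 3.048.
Rounding up: Teal 7, Gold 2, Red 4, Blue 2, Amber 5, Silver 3, Violet 4 (total 27).
Amber receives 5.

5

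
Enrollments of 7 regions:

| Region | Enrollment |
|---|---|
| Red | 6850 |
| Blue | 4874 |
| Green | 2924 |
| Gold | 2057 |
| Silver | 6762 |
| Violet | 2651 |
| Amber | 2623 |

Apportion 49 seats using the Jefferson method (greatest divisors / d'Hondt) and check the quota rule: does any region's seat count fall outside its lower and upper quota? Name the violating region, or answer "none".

none

Standard quotas: Red 11.678, Blue 8.310, Green 4.985, Gold 3.507, Silver 11.528, Violet 4.520, Amber 4.472.
Jefferson allocation: Red 12, Blue 9, Green 5, Gold 3, Silver 12, Violet 4, Amber 4.
Every allocation lies between the lower and upper quota.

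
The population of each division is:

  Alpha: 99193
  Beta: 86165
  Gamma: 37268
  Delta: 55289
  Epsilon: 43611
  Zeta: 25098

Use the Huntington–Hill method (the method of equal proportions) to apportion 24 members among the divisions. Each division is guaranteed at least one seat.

Alpha 7; Beta 6; Gamma 2; Delta 4; Epsilon 3; Zeta 2

With divisor 15260: modified quotas Alpha 6.500, Beta 5.646, Gamma 2.442, Delta 3.623, Epsilon 2.858, Zeta 1.645.
Geometric-mean thresholds: Alpha √(6·7)=6.481, Beta √(5·6)=5.477, Gamma √(2·3)=2.449, Delta √(3·4)=3.464, Epsilon √(2·3)=2.449, Zeta √(1·2)=1.414.
Each quota rounded against its threshold gives Alpha 7, Beta 6, Gamma 2, Delta 4, Epsilon 3, Zeta 2 (total 24).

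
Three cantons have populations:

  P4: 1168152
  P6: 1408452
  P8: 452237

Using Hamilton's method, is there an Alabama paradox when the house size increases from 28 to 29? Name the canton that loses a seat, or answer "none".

none

At 28 seats: P4 11, P6 13, P8 4.
At 29 seats: P4 11, P6 14, P8 4.
No canton's allocation decreased.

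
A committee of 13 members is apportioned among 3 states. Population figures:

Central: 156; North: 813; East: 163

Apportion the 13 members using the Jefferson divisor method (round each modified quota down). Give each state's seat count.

Standard divisor 1132/13 ≈ 87.077; standard quotas: Central 1.792, North 9.337, East 1.872.
Rounding down gives 1, 9, 1 = 11 seats, so the divisor must be adjusted.
With modified divisor 80: modified quotas Central 1.950, North 10.162, East 2.038.
Rounding down: Central 1, North 10, East 2 (total 13).

Central=1; North=10; East=2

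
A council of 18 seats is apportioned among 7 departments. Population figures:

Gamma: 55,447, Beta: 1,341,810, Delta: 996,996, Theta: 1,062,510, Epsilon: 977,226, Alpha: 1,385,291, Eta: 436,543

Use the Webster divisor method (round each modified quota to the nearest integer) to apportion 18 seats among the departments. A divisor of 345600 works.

Gamma 0; Beta 4; Delta 3; Theta 3; Epsilon 3; Alpha 4; Eta 1

With modified divisor 345600: modified quotas Gamma 0.160, Beta 3.883, Delta 2.885, Theta 3.074, Epsilon 2.828, Alpha 4.008, Eta 1.263.
Rounding to the nearest integer: Gamma 0, Beta 4, Delta 3, Theta 3, Epsilon 3, Alpha 4, Eta 1 (total 18).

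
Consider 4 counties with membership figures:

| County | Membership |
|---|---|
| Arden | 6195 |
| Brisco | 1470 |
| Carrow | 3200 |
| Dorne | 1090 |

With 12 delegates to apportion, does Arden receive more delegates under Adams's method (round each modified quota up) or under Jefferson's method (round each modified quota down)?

Jefferson

Adams: Arden 6, Brisco 2, Carrow 3, Dorne 1.
Jefferson: Arden 7, Brisco 1, Carrow 3, Dorne 1.
Arden gets 6 under Adams and 7 under Jefferson.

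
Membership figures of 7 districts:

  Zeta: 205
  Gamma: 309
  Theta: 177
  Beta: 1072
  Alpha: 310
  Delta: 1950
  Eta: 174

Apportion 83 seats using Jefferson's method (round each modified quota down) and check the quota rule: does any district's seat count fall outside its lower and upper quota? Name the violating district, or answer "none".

Delta

Standard quotas: Zeta 4.054, Gamma 6.111, Theta 3.500, Beta 21.200, Alpha 6.131, Delta 38.563, Eta 3.441.
Jefferson allocation: Zeta 4, Gamma 6, Theta 3, Beta 21, Alpha 6, Delta 40, Eta 3.
Delta has quota 38.563 (lower 38, upper 39) but receives 40 — outside the quota interval.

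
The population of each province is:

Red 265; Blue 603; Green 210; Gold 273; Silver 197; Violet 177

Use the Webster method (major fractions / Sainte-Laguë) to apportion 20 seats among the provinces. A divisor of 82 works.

Red 3, Blue 7, Green 3, Gold 3, Silver 2, Violet 2

With modified divisor 82: modified quotas Red 3.232, Blue 7.354, Green 2.561, Gold 3.329, Silver 2.402, Violet 2.159.
Rounding to the nearest integer: Red 3, Blue 7, Green 3, Gold 3, Silver 2, Violet 2 (total 20).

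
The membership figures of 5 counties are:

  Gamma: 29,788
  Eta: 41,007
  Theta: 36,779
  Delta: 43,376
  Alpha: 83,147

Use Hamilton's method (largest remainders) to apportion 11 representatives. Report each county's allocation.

Standard divisor: 234097 ÷ 11 ≈ 21281.545.
Standard quotas: Gamma 1.3997, Eta 1.9269, Theta 1.7282, Delta 2.0382, Alpha 3.9070.
Lower quotas: Gamma 1, Eta 1, Theta 1, Delta 2, Alpha 3 (sum 8, leaving 3 seats).
Remainders in descending order: Eta 0.9269, Alpha 0.9070, Theta 0.7282, Gamma 0.3997, Delta 0.0382.
Largest remainders: Eta, Alpha, Theta receive the extra seats.

Gamma 1, Eta 2, Theta 2, Delta 2, Alpha 4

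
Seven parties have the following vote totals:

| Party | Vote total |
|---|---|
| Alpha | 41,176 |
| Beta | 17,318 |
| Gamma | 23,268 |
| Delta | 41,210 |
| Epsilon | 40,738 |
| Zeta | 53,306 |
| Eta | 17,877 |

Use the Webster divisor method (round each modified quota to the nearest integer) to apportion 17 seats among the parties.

Standard divisor 234893/17 ≈ 13817.235; standard quotas: Alpha 2.980, Beta 1.253, Gamma 1.684, Delta 2.983, Epsilon 2.948, Zeta 3.858, Eta 1.294.
Rounding to the nearest integer gives Alpha 3, Beta 1, Gamma 2, Delta 3, Epsilon 3, Zeta 4, Eta 1 — total 17, matching the house size, so no adjustment is needed.

Alpha 3; Beta 1; Gamma 2; Delta 3; Epsilon 3; Zeta 4; Eta 1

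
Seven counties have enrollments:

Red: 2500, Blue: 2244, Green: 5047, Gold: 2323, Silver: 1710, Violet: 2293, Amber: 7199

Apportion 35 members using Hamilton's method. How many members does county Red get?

4

Total 23316; standard divisor 23316/35 ≈ 666.171.
Standard quotas: Red 3.7528, Blue 3.3685, Green 7.5761, Gold 3.4871, Silver 2.5669, Violet 3.4421, Amber 10.8065.
Lower quotas: Red 3, Blue 3, Green 7, Gold 3, Silver 2, Violet 3, Amber 10 (sum 31, leaving 4 seats).
Remainders in descending order: Amber 0.8065, Red 0.7528, Green 0.5761, Silver 0.5669, Gold 0.4871, Violet 0.4421, Blue 0.3685.
The surplus seats go to Amber, Red, Green, Silver.
Red receives 4.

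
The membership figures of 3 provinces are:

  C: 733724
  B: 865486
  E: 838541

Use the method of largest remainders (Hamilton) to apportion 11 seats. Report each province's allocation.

C 3, B 4, E 4

Standard divisor: 2437751 ÷ 11 ≈ 221613.727.
Standard quotas: C 3.3108, B 3.9054, E 3.7838.
Lower quotas: C 3, B 3, E 3 (sum 9, leaving 2 seats).
Remainders in descending order: B 0.9054, E 0.7838, C 0.3108.
Largest remainders: B, E receive the extra seats.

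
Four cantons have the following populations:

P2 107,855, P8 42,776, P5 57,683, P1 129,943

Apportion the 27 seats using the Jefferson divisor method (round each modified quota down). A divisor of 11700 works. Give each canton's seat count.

With modified divisor 11700: modified quotas P2 9.218, P8 3.656, P5 4.930, P1 11.106.
Rounding down: P2 9, P8 3, P5 4, P1 11 (total 27).

P2 9, P8 3, P5 4, P1 11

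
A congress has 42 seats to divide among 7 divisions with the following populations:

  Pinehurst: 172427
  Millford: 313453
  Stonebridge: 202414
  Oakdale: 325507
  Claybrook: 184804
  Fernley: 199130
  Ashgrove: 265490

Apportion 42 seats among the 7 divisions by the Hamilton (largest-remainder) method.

The standard divisor is 1663225/42 ≈ 39600.595.
Standard quotas: Pinehurst 4.3542, Millford 7.9154, Stonebridge 5.1114, Oakdale 8.2198, Claybrook 4.6667, Fernley 5.0285, Ashgrove 6.7042.
Lower quotas: Pinehurst 4, Millford 7, Stonebridge 5, Oakdale 8, Claybrook 4, Fernley 5, Ashgrove 6 (sum 39, leaving 3 seats).
Remainders in descending order: Millford 0.9154, Ashgrove 0.7042, Claybrook 0.6667, Pinehurst 0.3542, Oakdale 0.2198, Stonebridge 0.1114, Fernley 0.0285.
The surplus seats go to Millford, Ashgrove, Claybrook.

Pinehurst 4; Millford 8; Stonebridge 5; Oakdale 8; Claybrook 5; Fernley 5; Ashgrove 7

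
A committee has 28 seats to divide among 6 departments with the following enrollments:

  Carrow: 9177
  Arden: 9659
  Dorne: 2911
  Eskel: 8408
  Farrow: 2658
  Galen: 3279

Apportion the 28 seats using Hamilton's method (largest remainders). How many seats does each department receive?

Total 36092; standard divisor 36092/28 = 1289.
Standard quotas: Carrow 7.1195, Arden 7.4934, Dorne 2.2583, Eskel 6.5229, Farrow 2.0621, Galen 2.5438.
Lower quotas: Carrow 7, Arden 7, Dorne 2, Eskel 6, Farrow 2, Galen 2 (sum 26, leaving 2 seats).
Remainders in descending order: Galen 0.5438, Eskel 0.5229, Arden 0.4934, Dorne 0.2583, Carrow 0.1195, Farrow 0.0621.
The surplus seats go to Galen, Eskel.

Carrow 7; Arden 7; Dorne 2; Eskel 7; Farrow 2; Galen 3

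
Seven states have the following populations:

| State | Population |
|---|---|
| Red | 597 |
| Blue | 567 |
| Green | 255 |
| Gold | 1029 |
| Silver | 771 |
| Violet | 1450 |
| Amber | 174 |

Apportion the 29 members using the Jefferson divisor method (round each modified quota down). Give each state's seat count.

Standard divisor 4843/29 ≈ 167; standard quotas: Red 3.575, Blue 3.395, Green 1.527, Gold 6.162, Silver 4.617, Violet 8.683, Amber 1.042.
Rounding down gives 3, 3, 1, 6, 4, 8, 1 = 26 seats, so the divisor must be adjusted.
With modified divisor 148: modified quotas Red 4.034, Blue 3.831, Green 1.723, Gold 6.953, Silver 5.209, Violet 9.797, Amber 1.176.
Rounding down: Red 4, Blue 3, Green 1, Gold 6, Silver 5, Violet 9, Amber 1 (total 29).

Red: 4, Blue: 3, Green: 1, Gold: 6, Silver: 5, Violet: 9, Amber: 1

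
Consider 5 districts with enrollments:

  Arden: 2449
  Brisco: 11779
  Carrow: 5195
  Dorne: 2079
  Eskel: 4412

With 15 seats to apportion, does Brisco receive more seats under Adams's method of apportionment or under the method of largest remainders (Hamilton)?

Hamilton

Adams: Arden 2, Brisco 6, Carrow 3, Dorne 1, Eskel 3.
Hamilton: Arden 1, Brisco 7, Carrow 3, Dorne 1, Eskel 3.
Brisco gets 6 under Adams and 7 under Hamilton.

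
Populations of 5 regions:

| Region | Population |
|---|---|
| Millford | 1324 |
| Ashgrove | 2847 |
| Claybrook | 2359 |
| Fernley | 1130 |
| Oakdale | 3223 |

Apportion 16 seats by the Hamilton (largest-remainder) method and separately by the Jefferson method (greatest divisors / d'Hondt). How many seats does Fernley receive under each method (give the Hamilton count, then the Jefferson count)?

2 and 1

Hamilton: Millford 2, Ashgrove 4, Claybrook 3, Fernley 2, Oakdale 5.
Jefferson: Millford 2, Ashgrove 4, Claybrook 4, Fernley 1, Oakdale 5.
Fernley gets 2 under Hamilton and 1 under Jefferson.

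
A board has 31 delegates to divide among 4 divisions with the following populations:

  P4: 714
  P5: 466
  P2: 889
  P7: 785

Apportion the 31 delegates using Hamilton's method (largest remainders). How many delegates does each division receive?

Standard divisor: 2854 ÷ 31 ≈ 92.065.
Standard quotas: P4 7.755, P5 5.062, P2 9.656, P7 8.527.
Lower quotas: P4 7, P5 5, P2 9, P7 8 (sum 29, leaving 2 seats).
Remainders in descending order: P4 0.755, P2 0.656, P7 0.527, P5 0.062.
Largest remainders: P4, P2 receive the extra seats.

P4 8; P5 5; P2 10; P7 8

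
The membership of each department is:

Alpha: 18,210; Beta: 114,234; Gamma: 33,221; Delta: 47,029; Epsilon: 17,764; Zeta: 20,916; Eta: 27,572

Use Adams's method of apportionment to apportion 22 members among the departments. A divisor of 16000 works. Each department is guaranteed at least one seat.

With modified divisor 16000: modified quotas Alpha 1.138, Beta 7.140, Gamma 2.076, Delta 2.939, Epsilon 1.110, Zeta 1.307, Eta 1.723.
Rounding up: Alpha 2, Beta 8, Gamma 3, Delta 3, Epsilon 2, Zeta 2, Eta 2 (total 22).

Alpha 2, Beta 8, Gamma 3, Delta 3, Epsilon 2, Zeta 2, Eta 2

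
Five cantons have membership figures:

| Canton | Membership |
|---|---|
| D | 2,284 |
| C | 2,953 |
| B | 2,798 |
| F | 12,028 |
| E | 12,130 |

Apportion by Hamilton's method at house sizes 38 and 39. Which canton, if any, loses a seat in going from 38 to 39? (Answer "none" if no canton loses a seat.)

At 38 seats: D 3, C 4, B 3, F 14, E 14.
At 39 seats: D 3, C 4, B 3, F 14, E 15.
No canton's allocation decreased.

none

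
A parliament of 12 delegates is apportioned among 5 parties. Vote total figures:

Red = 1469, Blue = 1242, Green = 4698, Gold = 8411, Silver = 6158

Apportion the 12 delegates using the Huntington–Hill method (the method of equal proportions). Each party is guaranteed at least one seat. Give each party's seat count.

Red 1, Blue 1, Green 3, Gold 4, Silver 3

With divisor 1899: modified quotas Red 0.774, Blue 0.654, Green 2.474, Gold 4.429, Silver 3.243.
Geometric-mean thresholds: Red (min 1), Blue (min 1), Green √(2·3)=2.449, Gold √(4·5)=4.472, Silver √(3·4)=3.464.
Each quota rounded against its threshold gives Red 1, Blue 1, Green 3, Gold 4, Silver 3 (total 12).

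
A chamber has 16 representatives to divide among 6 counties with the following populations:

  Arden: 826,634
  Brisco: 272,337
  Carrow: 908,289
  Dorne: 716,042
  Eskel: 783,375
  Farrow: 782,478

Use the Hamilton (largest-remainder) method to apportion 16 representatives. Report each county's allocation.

Standard divisor: 4289155 ÷ 16 ≈ 268072.188.
Standard quotas: Arden 3.0836, Brisco 1.0159, Carrow 3.3882, Dorne 2.6711, Eskel 2.9223, Farrow 2.9189.
Lower quotas: Arden 3, Brisco 1, Carrow 3, Dorne 2, Eskel 2, Farrow 2 (sum 13, leaving 3 seats).
Remainders in descending order: Eskel 0.9223, Farrow 0.9189, Dorne 0.6711, Carrow 0.3882, Arden 0.0836, Brisco 0.0159.
The surplus seats go to Eskel, Farrow, Dorne.

Arden 3; Brisco 1; Carrow 3; Dorne 3; Eskel 3; Farrow 3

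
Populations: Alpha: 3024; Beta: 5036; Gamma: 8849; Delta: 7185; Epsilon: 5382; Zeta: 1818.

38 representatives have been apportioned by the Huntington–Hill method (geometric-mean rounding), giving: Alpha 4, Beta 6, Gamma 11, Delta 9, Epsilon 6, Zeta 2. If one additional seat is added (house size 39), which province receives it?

Priority for the next seat is population ÷ (√(s·(s+1))).
Priorities: Alpha 676.187, Beta 777.072, Gamma 770.207, Delta 757.365, Epsilon 830.461, Zeta 742.195.
Highest priority: Epsilon.

Epsilon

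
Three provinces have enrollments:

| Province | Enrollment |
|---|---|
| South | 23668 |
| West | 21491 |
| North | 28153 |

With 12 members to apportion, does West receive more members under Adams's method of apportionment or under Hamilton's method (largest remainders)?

Adams

Adams: South 4, West 4, North 4.
Hamilton: South 4, West 3, North 5.
West gets 4 under Adams and 3 under Hamilton.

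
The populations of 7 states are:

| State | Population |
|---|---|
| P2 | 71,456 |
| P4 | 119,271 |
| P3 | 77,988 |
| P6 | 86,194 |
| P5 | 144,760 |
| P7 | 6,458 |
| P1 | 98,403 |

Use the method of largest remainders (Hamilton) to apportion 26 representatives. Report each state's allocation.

The standard divisor is 604530/26 ≈ 23251.154.
Standard quotas: P2 3.0732, P4 5.1297, P3 3.3542, P6 3.7071, P5 6.2259, P7 0.2777, P1 4.2322.
Lower quotas: P2 3, P4 5, P3 3, P6 3, P5 6, P7 0, P1 4 (sum 24, leaving 2 seats).
Remainders in descending order: P6 0.7071, P3 0.3542, P7 0.2777, P1 0.2322, P5 0.2259, P4 0.1297, P2 0.0732.
The surplus seats go to P6, P3.

P2=3; P4=5; P3=4; P6=4; P5=6; P7=0; P1=4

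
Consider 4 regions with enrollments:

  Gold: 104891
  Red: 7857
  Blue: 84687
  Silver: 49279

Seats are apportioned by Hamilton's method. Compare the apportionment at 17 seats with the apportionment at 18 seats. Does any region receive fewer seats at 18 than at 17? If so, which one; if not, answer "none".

Red

At 17 seats: Gold 7, Red 1, Blue 6, Silver 3.
At 18 seats: Gold 8, Red 0, Blue 6, Silver 4.
Red drops from 1 to 0.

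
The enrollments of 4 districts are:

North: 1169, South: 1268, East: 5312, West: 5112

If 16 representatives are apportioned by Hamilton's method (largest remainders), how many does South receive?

Standard divisor: 12861 ÷ 16 ≈ 803.812.
Standard quotas: North 1.4543, South 1.5775, East 6.6085, West 6.3597.
Lower quotas: North 1, South 1, East 6, West 6 (sum 14, leaving 2 seats).
Remainders in descending order: East 0.6085, South 0.5775, North 0.4543, West 0.3597.
The surplus seats go to East, South.
South receives 2.

2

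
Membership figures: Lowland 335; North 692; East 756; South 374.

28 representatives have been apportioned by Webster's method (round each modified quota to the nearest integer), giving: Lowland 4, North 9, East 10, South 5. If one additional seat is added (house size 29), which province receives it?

Priority for the next seat is population ÷ (current seats + 0.5).
Priorities: Lowland 74.444, North 72.842, East 72.000, South 68.000.
Highest priority: Lowland.

Lowland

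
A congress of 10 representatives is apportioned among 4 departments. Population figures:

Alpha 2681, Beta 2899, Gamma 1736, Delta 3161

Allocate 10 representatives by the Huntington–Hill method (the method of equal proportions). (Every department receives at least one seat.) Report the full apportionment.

Alpha=2; Beta=3; Gamma=2; Delta=3

With divisor 1139: modified quotas Alpha 2.354, Beta 2.545, Gamma 1.524, Delta 2.775.
Geometric-mean thresholds: Alpha √(2·3)=2.449, Beta √(2·3)=2.449, Gamma √(1·2)=1.414, Delta √(2·3)=2.449.
Each quota rounded against its threshold gives Alpha 2, Beta 3, Gamma 2, Delta 3 (total 10).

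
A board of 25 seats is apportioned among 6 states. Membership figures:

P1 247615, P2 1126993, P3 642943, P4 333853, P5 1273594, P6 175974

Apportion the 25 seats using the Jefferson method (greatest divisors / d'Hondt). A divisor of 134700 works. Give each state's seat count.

With modified divisor 134700: modified quotas P1 1.838, P2 8.367, P3 4.773, P4 2.478, P5 9.455, P6 1.306.
Rounding down: P1 1, P2 8, P3 4, P4 2, P5 9, P6 1 (total 25).

P1 1; P2 8; P3 4; P4 2; P5 9; P6 1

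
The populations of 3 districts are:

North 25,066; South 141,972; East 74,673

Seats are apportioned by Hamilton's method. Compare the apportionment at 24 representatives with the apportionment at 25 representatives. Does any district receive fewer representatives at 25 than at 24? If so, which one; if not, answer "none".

At 24 seats: North 3, South 14, East 7.
At 25 seats: North 2, South 15, East 8.
North drops from 3 to 2.

North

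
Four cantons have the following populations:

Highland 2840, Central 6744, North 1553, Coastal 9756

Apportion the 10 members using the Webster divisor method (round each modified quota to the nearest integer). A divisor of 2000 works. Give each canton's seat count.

Highland=1, Central=3, North=1, Coastal=5

With modified divisor 2000: modified quotas Highland 1.420, Central 3.372, North 0.776, Coastal 4.878.
Rounding to the nearest integer: Highland 1, Central 3, North 1, Coastal 5 (total 10).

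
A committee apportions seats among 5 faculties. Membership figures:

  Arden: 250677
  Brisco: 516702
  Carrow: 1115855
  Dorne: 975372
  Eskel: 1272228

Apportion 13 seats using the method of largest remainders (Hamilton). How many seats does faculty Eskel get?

4

The standard divisor is 4130834/13 ≈ 317756.462.
Standard quotas: Arden 0.7889, Brisco 1.6261, Carrow 3.5117, Dorne 3.0696, Eskel 4.0038.
Lower quotas: Arden 0, Brisco 1, Carrow 3, Dorne 3, Eskel 4 (sum 11, leaving 2 seats).
Remainders in descending order: Arden 0.7889, Brisco 0.6261, Carrow 0.5117, Dorne 0.0696, Eskel 0.0038.
Largest remainders: Arden, Brisco receive the extra seats.
Eskel receives 4.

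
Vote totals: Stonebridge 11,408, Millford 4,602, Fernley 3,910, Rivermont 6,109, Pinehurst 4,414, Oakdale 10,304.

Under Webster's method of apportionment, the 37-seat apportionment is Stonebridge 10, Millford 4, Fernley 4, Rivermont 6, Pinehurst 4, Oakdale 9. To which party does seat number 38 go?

Stonebridge

Priority for the next seat is population ÷ (current seats + 0.5).
Priorities: Stonebridge 1086.476, Millford 1022.667, Fernley 868.889, Rivermont 939.846, Pinehurst 980.889, Oakdale 1084.632.
Highest priority: Stonebridge.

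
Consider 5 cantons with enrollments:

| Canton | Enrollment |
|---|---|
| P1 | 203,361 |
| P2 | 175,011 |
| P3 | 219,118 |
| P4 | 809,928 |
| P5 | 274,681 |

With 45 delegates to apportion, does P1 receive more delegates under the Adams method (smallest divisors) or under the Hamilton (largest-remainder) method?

Adams

Adams: P1 6, P2 5, P3 6, P4 21, P5 7.
Hamilton: P1 5, P2 5, P3 6, P4 22, P5 7.
P1 gets 6 under Adams and 5 under Hamilton.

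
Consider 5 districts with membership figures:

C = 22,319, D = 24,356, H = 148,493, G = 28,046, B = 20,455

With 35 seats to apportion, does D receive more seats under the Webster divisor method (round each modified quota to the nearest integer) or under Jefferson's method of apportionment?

Webster

Webster: C 3, D 4, H 21, G 4, B 3.
Jefferson: C 3, D 3, H 22, G 4, B 3.
D gets 4 under Webster and 3 under Jefferson.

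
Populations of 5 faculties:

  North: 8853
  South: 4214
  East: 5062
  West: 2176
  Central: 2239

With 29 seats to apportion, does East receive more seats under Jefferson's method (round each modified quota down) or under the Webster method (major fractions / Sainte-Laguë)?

Jefferson: North 12, South 5, East 6, West 3, Central 3.
Webster: North 11, South 5, East 7, West 3, Central 3.
East gets 6 under Jefferson and 7 under Webster.

Webster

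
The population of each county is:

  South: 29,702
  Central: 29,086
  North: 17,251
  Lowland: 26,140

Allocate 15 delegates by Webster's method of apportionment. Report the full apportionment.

Standard divisor 102179/15 ≈ 6811.933; standard quotas: South 4.360, Central 4.270, North 2.532, Lowland 3.837.
Rounding to the nearest integer gives South 4, Central 4, North 3, Lowland 4 — total 15, matching the house size, so no adjustment is needed.

South 4, Central 4, North 3, Lowland 4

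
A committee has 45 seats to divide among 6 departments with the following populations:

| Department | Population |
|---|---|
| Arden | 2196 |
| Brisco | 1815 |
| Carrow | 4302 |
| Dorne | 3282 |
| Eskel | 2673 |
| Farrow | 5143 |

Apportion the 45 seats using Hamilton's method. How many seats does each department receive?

Total 19411; standard divisor 19411/45 ≈ 431.356.
Standard quotas: Arden 5.0909, Brisco 4.2077, Carrow 9.9732, Dorne 7.6086, Eskel 6.1967, Farrow 11.9229.
Lower quotas: Arden 5, Brisco 4, Carrow 9, Dorne 7, Eskel 6, Farrow 11 (sum 42, leaving 3 seats).
Remainders in descending order: Carrow 0.9732, Farrow 0.9229, Dorne 0.6086, Brisco 0.2077, Eskel 0.1967, Arden 0.0909.
Largest remainders: Carrow, Farrow, Dorne receive the extra seats.

Arden=5, Brisco=4, Carrow=10, Dorne=8, Eskel=6, Farrow=12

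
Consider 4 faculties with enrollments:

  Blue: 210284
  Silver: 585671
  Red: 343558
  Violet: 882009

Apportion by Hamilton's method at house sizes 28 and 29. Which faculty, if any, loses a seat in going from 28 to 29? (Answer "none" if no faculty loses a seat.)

none

At 28 seats: Blue 3, Silver 8, Red 5, Violet 12.
At 29 seats: Blue 3, Silver 8, Red 5, Violet 13.
No faculty's allocation decreased.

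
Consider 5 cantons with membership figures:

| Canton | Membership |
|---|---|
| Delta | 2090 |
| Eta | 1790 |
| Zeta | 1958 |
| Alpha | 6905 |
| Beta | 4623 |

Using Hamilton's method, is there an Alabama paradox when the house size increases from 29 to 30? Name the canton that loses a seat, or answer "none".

none

At 29 seats: Delta 3, Eta 3, Zeta 3, Alpha 12, Beta 8.
At 30 seats: Delta 4, Eta 3, Zeta 3, Alpha 12, Beta 8.
No canton's allocation decreased.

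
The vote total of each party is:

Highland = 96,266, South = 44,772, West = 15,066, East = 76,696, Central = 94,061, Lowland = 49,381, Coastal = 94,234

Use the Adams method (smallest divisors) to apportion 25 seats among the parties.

Highland=5; South=2; West=1; East=4; Central=5; Lowland=3; Coastal=5

Standard divisor 470476/25 ≈ 18819.04; standard quotas: Highland 5.115, South 2.379, West 0.801, East 4.075, Central 4.998, Lowland 2.624, Coastal 5.007.
Rounding up gives 6, 3, 1, 5, 5, 3, 6 = 29 seats, so the divisor must be adjusted.
With modified divisor 23000: modified quotas Highland 4.185, South 1.947, West 0.655, East 3.335, Central 4.090, Lowland 2.147, Coastal 4.097.
Rounding up: Highland 5, South 2, West 1, East 4, Central 5, Lowland 3, Coastal 5 (total 25).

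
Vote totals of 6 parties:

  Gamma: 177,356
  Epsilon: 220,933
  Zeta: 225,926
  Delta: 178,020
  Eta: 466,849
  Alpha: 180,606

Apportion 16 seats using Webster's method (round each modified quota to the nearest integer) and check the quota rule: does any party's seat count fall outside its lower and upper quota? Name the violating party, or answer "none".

Standard quotas: Gamma 1.957, Epsilon 2.438, Zeta 2.494, Delta 1.965, Eta 5.153, Alpha 1.993.
Webster allocation: Gamma 2, Epsilon 2, Zeta 3, Delta 2, Eta 5, Alpha 2.
Every allocation lies between the lower and upper quota.

none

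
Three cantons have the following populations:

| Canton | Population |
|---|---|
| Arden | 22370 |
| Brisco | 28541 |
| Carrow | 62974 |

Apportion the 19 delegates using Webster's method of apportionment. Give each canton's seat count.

Standard divisor 113885/19 ≈ 5993.947; standard quotas: Arden 3.732, Brisco 4.762, Carrow 10.506.
Rounding to the nearest integer gives 4, 5, 11 = 20 seats, so the divisor must be adjusted.
With modified divisor 6200: modified quotas Arden 3.608, Brisco 4.603, Carrow 10.157.
Rounding to the nearest integer: Arden 4, Brisco 5, Carrow 10 (total 19).

Arden 4, Brisco 5, Carrow 10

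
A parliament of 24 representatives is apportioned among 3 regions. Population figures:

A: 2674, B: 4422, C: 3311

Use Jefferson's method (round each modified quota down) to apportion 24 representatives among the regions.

Standard divisor 10407/24 ≈ 433.625; standard quotas: A 6.167, B 10.198, C 7.636.
Rounding down gives 6, 10, 7 = 23 seats, so the divisor must be adjusted.
With modified divisor 410: modified quotas A 6.522, B 10.785, C 8.076.
Rounding down: A 6, B 10, C 8 (total 24).

A=6, B=10, C=8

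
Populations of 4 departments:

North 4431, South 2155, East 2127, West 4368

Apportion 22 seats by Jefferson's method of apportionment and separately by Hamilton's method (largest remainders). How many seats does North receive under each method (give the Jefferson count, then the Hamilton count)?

8 and 7

Jefferson: North 8, South 3, East 3, West 8.
Hamilton: North 7, South 4, East 4, West 7.
North gets 8 under Jefferson and 7 under Hamilton.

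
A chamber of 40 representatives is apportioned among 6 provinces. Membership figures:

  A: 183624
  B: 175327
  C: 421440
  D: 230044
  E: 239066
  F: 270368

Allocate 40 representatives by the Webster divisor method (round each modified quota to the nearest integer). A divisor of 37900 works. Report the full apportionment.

A: 5, B: 5, C: 11, D: 6, E: 6, F: 7

With modified divisor 37900: modified quotas A 4.845, B 4.626, C 11.120, D 6.070, E 6.308, F 7.134.
Rounding to the nearest integer: A 5, B 5, C 11, D 6, E 6, F 7 (total 40).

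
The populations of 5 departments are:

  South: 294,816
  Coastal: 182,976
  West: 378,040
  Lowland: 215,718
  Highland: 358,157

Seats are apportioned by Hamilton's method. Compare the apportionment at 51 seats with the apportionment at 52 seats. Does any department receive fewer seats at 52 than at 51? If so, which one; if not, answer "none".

At 51 seats: South 10, Coastal 7, West 13, Lowland 8, Highland 13.
At 52 seats: South 11, Coastal 6, West 14, Lowland 8, Highland 13.
Coastal drops from 7 to 6.

Coastal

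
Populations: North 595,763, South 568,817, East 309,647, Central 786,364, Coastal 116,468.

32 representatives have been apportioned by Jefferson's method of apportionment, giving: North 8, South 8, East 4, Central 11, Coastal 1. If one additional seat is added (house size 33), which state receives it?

North

Priority for the next seat is population ÷ (current seats + 1).
Priorities: North 66195.889, South 63201.889, East 61929.400, Central 65530.333, Coastal 58234.000.
Highest priority: North.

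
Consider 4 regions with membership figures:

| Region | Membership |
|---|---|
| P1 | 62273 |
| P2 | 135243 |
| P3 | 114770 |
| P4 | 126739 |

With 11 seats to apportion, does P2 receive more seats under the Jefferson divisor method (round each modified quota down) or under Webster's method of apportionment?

Jefferson

Jefferson: P1 1, P2 4, P3 3, P4 3.
Webster: P1 2, P2 3, P3 3, P4 3.
P2 gets 4 under Jefferson and 3 under Webster.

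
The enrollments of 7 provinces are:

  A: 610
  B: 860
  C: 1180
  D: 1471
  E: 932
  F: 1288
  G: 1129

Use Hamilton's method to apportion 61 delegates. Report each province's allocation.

A 5, B 7, C 10, D 12, E 8, F 10, G 9

The standard divisor is 7470/61 ≈ 122.459.
Standard quotas: A 4.981, B 7.023, C 9.636, D 12.012, E 7.611, F 10.518, G 9.219.
Lower quotas: A 4, B 7, C 9, D 12, E 7, F 10, G 9 (sum 58, leaving 3 seats).
Remainders in descending order: A 0.981, C 0.636, E 0.611, F 0.518, G 0.219, B 0.023, D 0.012.
The surplus seats go to A, C, E.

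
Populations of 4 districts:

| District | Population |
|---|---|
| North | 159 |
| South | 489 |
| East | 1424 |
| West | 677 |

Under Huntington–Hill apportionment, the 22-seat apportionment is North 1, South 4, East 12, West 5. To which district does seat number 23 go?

West

Priority for the next seat is population ÷ (√(s·(s+1))).
Priorities: North 112.430, South 109.344, East 114.011, West 123.603.
Highest priority: West.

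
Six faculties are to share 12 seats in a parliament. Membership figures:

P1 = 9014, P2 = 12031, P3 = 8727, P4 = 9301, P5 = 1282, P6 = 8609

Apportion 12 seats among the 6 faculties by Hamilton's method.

P1=2; P2=3; P3=2; P4=2; P5=1; P6=2

The standard divisor is 48964/12 ≈ 4080.333.
Standard quotas: P1 2.2091, P2 2.9485, P3 2.1388, P4 2.2795, P5 0.3142, P6 2.1099.
Lower quotas: P1 2, P2 2, P3 2, P4 2, P5 0, P6 2 (sum 10, leaving 2 seats).
Remainders in descending order: P2 0.9485, P5 0.3142, P4 0.2795, P1 0.2091, P3 0.1388, P6 0.1099.
The surplus seats go to P2, P5.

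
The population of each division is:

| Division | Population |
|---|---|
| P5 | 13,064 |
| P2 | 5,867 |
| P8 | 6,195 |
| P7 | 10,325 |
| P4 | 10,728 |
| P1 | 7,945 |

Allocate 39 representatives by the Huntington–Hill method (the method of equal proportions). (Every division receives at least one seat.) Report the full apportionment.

P5=9, P2=4, P8=5, P7=7, P4=8, P1=6

With divisor 1382: modified quotas P5 9.453, P2 4.245, P8 4.483, P7 7.471, P4 7.763, P1 5.749.
Geometric-mean thresholds: P5 √(9·10)=9.487, P2 √(4·5)=4.472, P8 √(4·5)=4.472, P7 √(7·8)=7.483, P4 √(7·8)=7.483, P1 √(5·6)=5.477.
Each quota rounded against its threshold gives P5 9, P2 4, P8 5, P7 7, P4 8, P1 6 (total 39).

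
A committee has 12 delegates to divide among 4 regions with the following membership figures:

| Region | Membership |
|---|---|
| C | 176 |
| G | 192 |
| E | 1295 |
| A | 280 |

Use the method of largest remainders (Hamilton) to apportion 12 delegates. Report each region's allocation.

C=1, G=1, E=8, A=2

The standard divisor is 1943/12 ≈ 161.917.
Standard quotas: C 1.087, G 1.186, E 7.998, A 1.729.
Lower quotas: C 1, G 1, E 7, A 1 (sum 10, leaving 2 seats).
Remainders in descending order: E 0.998, A 0.729, G 0.186, C 0.087.
Largest remainders: E, A receive the extra seats.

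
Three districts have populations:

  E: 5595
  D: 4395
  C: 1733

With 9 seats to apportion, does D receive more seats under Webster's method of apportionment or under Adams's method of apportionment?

Webster: E 4, D 4, C 1.
Adams: E 4, D 3, C 2.
D gets 4 under Webster and 3 under Adams.

Webster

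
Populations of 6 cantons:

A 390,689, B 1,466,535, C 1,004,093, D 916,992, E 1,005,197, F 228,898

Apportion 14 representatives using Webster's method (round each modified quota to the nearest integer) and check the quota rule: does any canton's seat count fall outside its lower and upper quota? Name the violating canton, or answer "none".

none

Standard quotas: A 1.091, B 4.096, C 2.805, D 2.561, E 2.808, F 0.639.
Webster allocation: A 1, B 4, C 3, D 2, E 3, F 1.
Every allocation lies between the lower and upper quota.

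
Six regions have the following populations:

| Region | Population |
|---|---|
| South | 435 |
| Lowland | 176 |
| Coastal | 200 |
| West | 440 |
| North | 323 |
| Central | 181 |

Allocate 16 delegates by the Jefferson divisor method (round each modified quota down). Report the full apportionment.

South 4, Lowland 1, Coastal 2, West 4, North 3, Central 2

Standard divisor 1755/16 ≈ 109.688; standard quotas: South 3.966, Lowland 1.605, Coastal 1.823, West 4.011, North 2.945, Central 1.650.
Rounding down gives 3, 1, 1, 4, 2, 1 = 12 seats, so the divisor must be adjusted.
With modified divisor 89: modified quotas South 4.888, Lowland 1.978, Coastal 2.247, West 4.944, North 3.629, Central 2.034.
Rounding down: South 4, Lowland 1, Coastal 2, West 4, North 3, Central 2 (total 16).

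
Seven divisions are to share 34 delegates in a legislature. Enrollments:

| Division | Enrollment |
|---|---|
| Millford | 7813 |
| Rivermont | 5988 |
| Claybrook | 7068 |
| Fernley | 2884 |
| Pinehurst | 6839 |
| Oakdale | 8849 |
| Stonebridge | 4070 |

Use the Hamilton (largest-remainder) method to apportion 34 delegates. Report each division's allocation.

Total 43511; standard divisor 43511/34 ≈ 1279.735.
Standard quotas: Millford 6.1052, Rivermont 4.6791, Claybrook 5.5230, Fernley 2.2536, Pinehurst 5.3441, Oakdale 6.9147, Stonebridge 3.1803.
Lower quotas: Millford 6, Rivermont 4, Claybrook 5, Fernley 2, Pinehurst 5, Oakdale 6, Stonebridge 3 (sum 31, leaving 3 seats).
Remainders in descending order: Oakdale 0.9147, Rivermont 0.6791, Claybrook 0.5230, Pinehurst 0.3441, Fernley 0.2536, Stonebridge 0.1803, Millford 0.1052.
Largest remainders: Oakdale, Rivermont, Claybrook receive the extra seats.

Millford 6; Rivermont 5; Claybrook 6; Fernley 2; Pinehurst 5; Oakdale 7; Stonebridge 3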